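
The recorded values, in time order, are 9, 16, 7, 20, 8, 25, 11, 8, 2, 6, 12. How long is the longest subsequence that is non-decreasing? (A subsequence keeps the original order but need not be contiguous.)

4

Track the smallest tail for each achievable length (allowing ties):
9 → extends → [9]
16 → extends → [9, 16]
7 → replaces 9 → [7, 16]
20 → extends → [7, 16, 20]
8 → replaces 16 → [7, 8, 20]
25 → extends → [7, 8, 20, 25]
11 → replaces 20 → [7, 8, 11, 25]
8 → replaces 11 → [7, 8, 8, 25]
2 → replaces 7 → [2, 8, 8, 25]
6 → replaces 8 → [2, 6, 8, 25]
12 → replaces 25 → [2, 6, 8, 12]
Four tails, so the longest non-decreasing subsequence has length 4 (e.g. 9, 16, 20, 25).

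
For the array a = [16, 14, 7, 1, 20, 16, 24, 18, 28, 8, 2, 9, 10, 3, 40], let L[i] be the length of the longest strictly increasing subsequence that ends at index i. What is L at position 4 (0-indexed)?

dp[i] = 1 + max{dp[j] : j<i, a[j]<a[i]} (or 1 if no such j):
i:      0  1  2  3  4  5  6  7  8  9 10 11 12 13 14
a[i]:  16 14  7  1 20 16 24 18 28  8  2  9 10  3 40
dp:     1  1  1  1  2  2  3  3  4  2  2  3  4  3  5
At index 4 the value is 2.

2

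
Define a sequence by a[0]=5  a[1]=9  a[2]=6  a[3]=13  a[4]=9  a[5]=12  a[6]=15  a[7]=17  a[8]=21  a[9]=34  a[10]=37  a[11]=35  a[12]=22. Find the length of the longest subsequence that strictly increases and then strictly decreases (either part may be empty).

inc[i] = longest strictly increasing subsequence ending at i; dec[i] = longest strictly decreasing subsequence starting at i:
i:      0  1  2  3  4  5  6  7  8  9 10 11 12
a[i]:   5  9  6 13  9 12 15 17 21 34 37 35 22
inc:    1  2  2  3  3  4  5  6  7  8  9  9  8
dec:    1  2  1  2  1  1  1  1  1  2  3  2  1
Best peak at i=10 (value 37): inc=9, dec=3, length 9+3−1 = 11.

11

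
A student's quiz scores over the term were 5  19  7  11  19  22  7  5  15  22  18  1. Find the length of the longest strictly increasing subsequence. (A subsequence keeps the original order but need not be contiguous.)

Track the smallest tail for each achievable length (strict):
5 → extends → [5]
19 → extends → [5, 19]
7 → replaces 19 → [5, 7]
11 → extends → [5, 7, 11]
19 → extends → [5, 7, 11, 19]
22 → extends → [5, 7, 11, 19, 22]
7 → already a tail → [5, 7, 11, 19, 22]
5 → already a tail → [5, 7, 11, 19, 22]
15 → replaces 19 → [5, 7, 11, 15, 22]
22 → already a tail → [5, 7, 11, 15, 22]
18 → replaces 22 → [5, 7, 11, 15, 18]
1 → replaces 5 → [1, 7, 11, 15, 18]
Five tails, so the longest strictly increasing subsequence has length 5 (e.g. 5, 7, 11, 19, 22).

5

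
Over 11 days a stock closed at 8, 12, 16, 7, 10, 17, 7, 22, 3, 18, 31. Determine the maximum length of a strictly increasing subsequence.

6

Let dp[i] be the length of the longest such subsequence ending at index i:
i:      1  2  3  4  5  6  7  8  9 10 11
a[i]:   8 12 16  7 10 17  7 22  3 18 31
dp:     1  2  3  1  2  4  1  5  1  5  6
Maximum dp value is 6.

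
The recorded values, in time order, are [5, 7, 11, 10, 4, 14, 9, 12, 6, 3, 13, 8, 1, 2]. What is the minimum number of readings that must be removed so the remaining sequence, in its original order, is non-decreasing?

9

Fewest deletions = n − (longest non-decreasing subsequence).
Patience tails:
5 → extends → [5]
7 → extends → [5, 7]
11 → extends → [5, 7, 11]
10 → replaces 11 → [5, 7, 10]
4 → replaces 5 → [4, 7, 10]
14 → extends → [4, 7, 10, 14]
9 → replaces 10 → [4, 7, 9, 14]
12 → replaces 14 → [4, 7, 9, 12]
6 → replaces 7 → [4, 6, 9, 12]
3 → replaces 4 → [3, 6, 9, 12]
13 → extends → [3, 6, 9, 12, 13]
8 → replaces 9 → [3, 6, 8, 12, 13]
1 → replaces 3 → [1, 6, 8, 12, 13]
2 → replaces 6 → [1, 2, 8, 12, 13]
Longest non-decreasing subsequence has length 5, so deletions = 14 − 5 = 9.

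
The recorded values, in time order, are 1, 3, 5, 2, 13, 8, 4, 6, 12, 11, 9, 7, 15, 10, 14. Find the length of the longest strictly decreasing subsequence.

Negate each value so 'decreasing' becomes 'increasing', then run patience tails on the negated sequence:
-1 → extends → [-1]
-3 → replaces -1 → [-3]
-5 → replaces -3 → [-5]
-2 → extends → [-5, -2]
-13 → replaces -5 → [-13, -2]
-8 → replaces -2 → [-13, -8]
-4 → extends → [-13, -8, -4]
-6 → replaces -4 → [-13, -8, -6]
-12 → replaces -8 → [-13, -12, -6]
-11 → replaces -6 → [-13, -12, -11]
-9 → extends → [-13, -12, -11, -9]
-7 → extends → [-13, -12, -11, -9, -7]
-15 → replaces -13 → [-15, -12, -11, -9, -7]
-10 → replaces -9 → [-15, -12, -11, -10, -7]
-14 → replaces -12 → [-15, -14, -11, -10, -7]
Five tails, so the longest strictly decreasing subsequence of the original has length 5.

5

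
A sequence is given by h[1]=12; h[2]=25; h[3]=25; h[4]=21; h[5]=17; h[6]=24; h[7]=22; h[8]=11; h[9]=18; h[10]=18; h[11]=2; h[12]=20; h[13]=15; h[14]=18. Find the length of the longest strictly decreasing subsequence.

5

Negate each value so 'decreasing' becomes 'increasing', then run patience tails on the negated sequence:
-12 → extends → [-12]
-25 → replaces -12 → [-25]
-25 → already a tail → [-25]
-21 → extends → [-25, -21]
-17 → extends → [-25, -21, -17]
-24 → replaces -21 → [-25, -24, -17]
-22 → replaces -17 → [-25, -24, -22]
-11 → extends → [-25, -24, -22, -11]
-18 → replaces -11 → [-25, -24, -22, -18]
-18 → already a tail → [-25, -24, -22, -18]
-2 → extends → [-25, -24, -22, -18, -2]
-20 → replaces -18 → [-25, -24, -22, -20, -2]
-15 → replaces -2 → [-25, -24, -22, -20, -15]
-18 → replaces -15 → [-25, -24, -22, -20, -18]
Five tails, so the longest strictly decreasing subsequence of the original has length 5.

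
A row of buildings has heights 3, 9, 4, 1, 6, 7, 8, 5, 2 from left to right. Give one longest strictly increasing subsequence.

Patience tails give the LIS length; then backtrack through the dp parents:
3 → extends → [3]
9 → extends → [3, 9]
4 → replaces 9 → [3, 4]
1 → replaces 3 → [1, 4]
6 → extends → [1, 4, 6]
7 → extends → [1, 4, 6, 7]
8 → extends → [1, 4, 6, 7, 8]
5 → replaces 6 → [1, 4, 5, 7, 8]
2 → replaces 4 → [1, 2, 5, 7, 8]
Length 5; one witness is 3, 4, 6, 7, 8.

3, 4, 6, 7, 8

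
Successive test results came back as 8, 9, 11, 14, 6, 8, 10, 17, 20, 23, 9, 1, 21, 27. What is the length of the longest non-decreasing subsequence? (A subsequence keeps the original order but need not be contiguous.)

8

Track the smallest tail for each achievable length (allowing ties):
8 → extends → [8]
9 → extends → [8, 9]
11 → extends → [8, 9, 11]
14 → extends → [8, 9, 11, 14]
6 → replaces 8 → [6, 9, 11, 14]
8 → replaces 9 → [6, 8, 11, 14]
10 → replaces 11 → [6, 8, 10, 14]
17 → extends → [6, 8, 10, 14, 17]
20 → extends → [6, 8, 10, 14, 17, 20]
23 → extends → [6, 8, 10, 14, 17, 20, 23]
9 → replaces 10 → [6, 8, 9, 14, 17, 20, 23]
1 → replaces 6 → [1, 8, 9, 14, 17, 20, 23]
21 → replaces 23 → [1, 8, 9, 14, 17, 20, 21]
27 → extends → [1, 8, 9, 14, 17, 20, 21, 27]
Eight tails, so the longest non-decreasing subsequence has length 8 (e.g. 8, 9, 11, 14, 17, 20, 23, 27).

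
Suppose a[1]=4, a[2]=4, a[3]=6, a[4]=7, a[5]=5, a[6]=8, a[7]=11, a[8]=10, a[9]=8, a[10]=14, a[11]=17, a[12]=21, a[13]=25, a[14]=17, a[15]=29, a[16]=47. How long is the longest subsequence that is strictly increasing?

11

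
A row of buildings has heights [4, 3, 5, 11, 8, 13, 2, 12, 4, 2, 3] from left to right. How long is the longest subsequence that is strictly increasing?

4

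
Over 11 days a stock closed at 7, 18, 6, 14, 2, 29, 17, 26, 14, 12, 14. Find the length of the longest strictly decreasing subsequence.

4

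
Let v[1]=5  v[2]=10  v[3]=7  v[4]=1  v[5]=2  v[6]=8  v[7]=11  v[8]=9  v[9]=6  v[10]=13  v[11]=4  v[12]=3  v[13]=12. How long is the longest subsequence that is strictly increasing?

Track the smallest tail for each achievable length (strict):
5 → extends → [5]
10 → extends → [5, 10]
7 → replaces 10 → [5, 7]
1 → replaces 5 → [1, 7]
2 → replaces 7 → [1, 2]
8 → extends → [1, 2, 8]
11 → extends → [1, 2, 8, 11]
9 → replaces 11 → [1, 2, 8, 9]
6 → replaces 8 → [1, 2, 6, 9]
13 → extends → [1, 2, 6, 9, 13]
4 → replaces 6 → [1, 2, 4, 9, 13]
3 → replaces 4 → [1, 2, 3, 9, 13]
12 → replaces 13 → [1, 2, 3, 9, 12]
Five tails, so the longest strictly increasing subsequence has length 5 (e.g. 5, 7, 8, 11, 13).

5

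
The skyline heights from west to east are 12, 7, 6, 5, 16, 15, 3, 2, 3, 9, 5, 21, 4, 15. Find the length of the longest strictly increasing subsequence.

Let dp[i] be the length of the longest such subsequence ending at index i:
i:      1  2  3  4  5  6  7  8  9 10 11 12 13 14
a[i]:  12  7  6  5 16 15  3  2  3  9  5 21  4 15
dp:     1  1  1  1  2  2  1  1  2  3  3  4  3  4
Maximum dp value is 4.

4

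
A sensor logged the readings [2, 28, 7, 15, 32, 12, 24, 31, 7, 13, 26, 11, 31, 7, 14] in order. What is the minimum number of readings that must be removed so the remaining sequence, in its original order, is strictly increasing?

Fewest deletions = n − (longest strictly increasing subsequence).
Patience tails:
2 → extends → [2]
28 → extends → [2, 28]
7 → replaces 28 → [2, 7]
15 → extends → [2, 7, 15]
32 → extends → [2, 7, 15, 32]
12 → replaces 15 → [2, 7, 12, 32]
24 → replaces 32 → [2, 7, 12, 24]
31 → extends → [2, 7, 12, 24, 31]
7 → already a tail → [2, 7, 12, 24, 31]
13 → replaces 24 → [2, 7, 12, 13, 31]
26 → replaces 31 → [2, 7, 12, 13, 26]
11 → replaces 12 → [2, 7, 11, 13, 26]
31 → extends → [2, 7, 11, 13, 26, 31]
7 → already a tail → [2, 7, 11, 13, 26, 31]
14 → replaces 26 → [2, 7, 11, 13, 14, 31]
Longest strictly increasing subsequence has length 6, so deletions = 15 − 6 = 9.

9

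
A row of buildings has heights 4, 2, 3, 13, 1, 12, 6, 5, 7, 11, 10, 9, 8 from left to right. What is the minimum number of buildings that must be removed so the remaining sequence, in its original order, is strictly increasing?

Fewest deletions = n − (longest strictly increasing subsequence).
Patience tails:
4 → extends → [4]
2 → replaces 4 → [2]
3 → extends → [2, 3]
13 → extends → [2, 3, 13]
1 → replaces 2 → [1, 3, 13]
12 → replaces 13 → [1, 3, 12]
6 → replaces 12 → [1, 3, 6]
5 → replaces 6 → [1, 3, 5]
7 → extends → [1, 3, 5, 7]
11 → extends → [1, 3, 5, 7, 11]
10 → replaces 11 → [1, 3, 5, 7, 10]
9 → replaces 10 → [1, 3, 5, 7, 9]
8 → replaces 9 → [1, 3, 5, 7, 8]
Longest strictly increasing subsequence has length 5, so deletions = 13 − 5 = 8.

8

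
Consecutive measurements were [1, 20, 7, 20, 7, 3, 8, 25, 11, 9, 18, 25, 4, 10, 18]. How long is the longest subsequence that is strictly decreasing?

4

Let dp[i] be the longest strictly decreasing subsequence ending at i:
i:      1  2  3  4  5  6  7  8  9 10 11 12 13 14 15
a[i]:   1 20  7 20  7  3  8 25 11  9 18 25  4 10 18
dp:     1  1  2  1  2  3  2  1  2  3  2  1  4  3  2
Maximum is 4.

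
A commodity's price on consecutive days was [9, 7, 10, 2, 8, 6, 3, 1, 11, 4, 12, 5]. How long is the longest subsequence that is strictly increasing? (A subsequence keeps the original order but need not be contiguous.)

4

Track the smallest tail for each achievable length (strict):
9 → extends → [9]
7 → replaces 9 → [7]
10 → extends → [7, 10]
2 → replaces 7 → [2, 10]
8 → replaces 10 → [2, 8]
6 → replaces 8 → [2, 6]
3 → replaces 6 → [2, 3]
1 → replaces 2 → [1, 3]
11 → extends → [1, 3, 11]
4 → replaces 11 → [1, 3, 4]
12 → extends → [1, 3, 4, 12]
5 → replaces 12 → [1, 3, 4, 5]
Four tails, so the longest strictly increasing subsequence has length 4 (e.g. 9, 10, 11, 12).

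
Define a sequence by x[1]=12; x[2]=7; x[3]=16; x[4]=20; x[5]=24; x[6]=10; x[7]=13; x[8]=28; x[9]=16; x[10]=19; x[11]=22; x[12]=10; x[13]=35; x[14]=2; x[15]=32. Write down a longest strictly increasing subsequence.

7, 10, 13, 16, 19, 22, 35

Patience tails give the LIS length; then backtrack through the dp parents:
12 → extends → [12]
7 → replaces 12 → [7]
16 → extends → [7, 16]
20 → extends → [7, 16, 20]
24 → extends → [7, 16, 20, 24]
10 → replaces 16 → [7, 10, 20, 24]
13 → replaces 20 → [7, 10, 13, 24]
28 → extends → [7, 10, 13, 24, 28]
16 → replaces 24 → [7, 10, 13, 16, 28]
19 → replaces 28 → [7, 10, 13, 16, 19]
22 → extends → [7, 10, 13, 16, 19, 22]
10 → already a tail → [7, 10, 13, 16, 19, 22]
35 → extends → [7, 10, 13, 16, 19, 22, 35]
2 → replaces 7 → [2, 10, 13, 16, 19, 22, 35]
32 → replaces 35 → [2, 10, 13, 16, 19, 22, 32]
Length 7; one witness is 7, 10, 13, 16, 19, 22, 35.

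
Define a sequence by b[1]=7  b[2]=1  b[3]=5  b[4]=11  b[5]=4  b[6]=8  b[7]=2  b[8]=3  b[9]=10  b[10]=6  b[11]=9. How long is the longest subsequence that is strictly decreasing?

Let dp[i] be the longest strictly decreasing subsequence ending at i:
i:      1  2  3  4  5  6  7  8  9 10 11
b[i]:   7  1  5 11  4  8  2  3 10  6  9
dp:     1  2  2  1  3  2  4  4  2  3  3
Maximum is 4.

4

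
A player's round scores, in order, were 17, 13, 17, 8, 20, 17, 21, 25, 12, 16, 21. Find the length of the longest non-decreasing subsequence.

Track the smallest tail for each achievable length (allowing ties):
17 → extends → [17]
13 → replaces 17 → [13]
17 → extends → [13, 17]
8 → replaces 13 → [8, 17]
20 → extends → [8, 17, 20]
17 → replaces 20 → [8, 17, 17]
21 → extends → [8, 17, 17, 21]
25 → extends → [8, 17, 17, 21, 25]
12 → replaces 17 → [8, 12, 17, 21, 25]
16 → replaces 17 → [8, 12, 16, 21, 25]
21 → replaces 25 → [8, 12, 16, 21, 21]
Five tails, so the longest non-decreasing subsequence has length 5 (e.g. 17, 17, 20, 21, 25).

5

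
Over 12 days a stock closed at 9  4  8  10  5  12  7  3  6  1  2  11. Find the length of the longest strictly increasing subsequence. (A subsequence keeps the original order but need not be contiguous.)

4

Let dp[i] be the length of the longest such subsequence ending at index i:
i:      1  2  3  4  5  6  7  8  9 10 11 12
a[i]:   9  4  8 10  5 12  7  3  6  1  2 11
dp:     1  1  2  3  2  4  3  1  3  1  2  4
Maximum dp value is 4.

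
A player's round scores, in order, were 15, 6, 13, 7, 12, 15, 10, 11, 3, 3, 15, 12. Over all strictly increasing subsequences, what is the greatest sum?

Let S[i] be the best sum of a strictly increasing subsequence ending at i:
i:      1  2  3  4  5  6  7  8  9 10 11 12
a[i]:  15  6 13  7 12 15 10 11  3  3 15 12
S:     15  6 19 13 25 40 23 34  3  3 49 46
Maximum is 49 (e.g. 6 + 7 + 10 + 11 + 15).

49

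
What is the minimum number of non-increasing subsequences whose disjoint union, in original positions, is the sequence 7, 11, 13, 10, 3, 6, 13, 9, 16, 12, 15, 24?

6

The minimum number of non-increasing subsequences covering a sequence equals the length of its longest strictly increasing subsequence.
LIS length is 6 (e.g. 3, 6, 9, 12, 15, 24), so 6 piles are needed.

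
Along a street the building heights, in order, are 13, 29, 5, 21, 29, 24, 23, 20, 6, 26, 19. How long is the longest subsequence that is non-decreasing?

4

Let dp[i] be the length of the longest such subsequence ending at index i:
i:      1  2  3  4  5  6  7  8  9 10 11
a[i]:  13 29  5 21 29 24 23 20  6 26 19
dp:     1  2  1  2  3  3  3  2  2  4  3
Maximum dp value is 4.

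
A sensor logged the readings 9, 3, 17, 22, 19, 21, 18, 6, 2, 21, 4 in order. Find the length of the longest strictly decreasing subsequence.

Negate each value so 'decreasing' becomes 'increasing', then run patience tails on the negated sequence:
-9 → extends → [-9]
-3 → extends → [-9, -3]
-17 → replaces -9 → [-17, -3]
-22 → replaces -17 → [-22, -3]
-19 → replaces -3 → [-22, -19]
-21 → replaces -19 → [-22, -21]
-18 → extends → [-22, -21, -18]
-6 → extends → [-22, -21, -18, -6]
-2 → extends → [-22, -21, -18, -6, -2]
-21 → already a tail → [-22, -21, -18, -6, -2]
-4 → replaces -2 → [-22, -21, -18, -6, -4]
Five tails, so the longest strictly decreasing subsequence of the original has length 5.

5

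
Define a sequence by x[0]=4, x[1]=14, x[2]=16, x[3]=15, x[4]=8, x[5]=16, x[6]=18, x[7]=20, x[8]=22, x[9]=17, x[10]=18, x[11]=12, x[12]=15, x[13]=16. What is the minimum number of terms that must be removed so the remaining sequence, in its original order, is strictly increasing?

Fewest deletions = n − (longest strictly increasing subsequence).
Patience tails:
4 → extends → [4]
14 → extends → [4, 14]
16 → extends → [4, 14, 16]
15 → replaces 16 → [4, 14, 15]
8 → replaces 14 → [4, 8, 15]
16 → extends → [4, 8, 15, 16]
18 → extends → [4, 8, 15, 16, 18]
20 → extends → [4, 8, 15, 16, 18, 20]
22 → extends → [4, 8, 15, 16, 18, 20, 22]
17 → replaces 18 → [4, 8, 15, 16, 17, 20, 22]
18 → replaces 20 → [4, 8, 15, 16, 17, 18, 22]
12 → replaces 15 → [4, 8, 12, 16, 17, 18, 22]
15 → replaces 16 → [4, 8, 12, 15, 17, 18, 22]
16 → replaces 17 → [4, 8, 12, 15, 16, 18, 22]
Longest strictly increasing subsequence has length 7, so deletions = 14 − 7 = 7.

7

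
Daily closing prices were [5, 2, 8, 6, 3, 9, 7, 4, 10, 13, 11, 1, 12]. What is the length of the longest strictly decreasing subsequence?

Negate each value so 'decreasing' becomes 'increasing', then run patience tails on the negated sequence:
-5 → extends → [-5]
-2 → extends → [-5, -2]
-8 → replaces -5 → [-8, -2]
-6 → replaces -2 → [-8, -6]
-3 → extends → [-8, -6, -3]
-9 → replaces -8 → [-9, -6, -3]
-7 → replaces -6 → [-9, -7, -3]
-4 → replaces -3 → [-9, -7, -4]
-10 → replaces -9 → [-10, -7, -4]
-13 → replaces -10 → [-13, -7, -4]
-11 → replaces -7 → [-13, -11, -4]
-1 → extends → [-13, -11, -4, -1]
-12 → replaces -11 → [-13, -12, -4, -1]
Four tails, so the longest strictly decreasing subsequence of the original has length 4.

4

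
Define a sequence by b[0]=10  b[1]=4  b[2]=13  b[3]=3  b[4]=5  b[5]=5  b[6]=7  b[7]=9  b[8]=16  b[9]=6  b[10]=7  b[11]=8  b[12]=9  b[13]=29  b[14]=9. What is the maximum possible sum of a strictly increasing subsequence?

70

Let S[i] be the best sum of a strictly increasing subsequence ending at i:
i:      0  1  2  3  4  5  6  7  8  9 10 11 12 13 14
b[i]:  10  4 13  3  5  5  7  9 16  6  7  8  9 29  9
S:     10  4 23  3  9  9 16 25 41 15 22 30 39 70 39
Maximum is 70 (e.g. 4 + 5 + 7 + 9 + 16 + 29).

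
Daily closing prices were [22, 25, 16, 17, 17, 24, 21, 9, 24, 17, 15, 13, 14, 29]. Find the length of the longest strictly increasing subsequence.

Track the smallest tail for each achievable length (strict):
22 → extends → [22]
25 → extends → [22, 25]
16 → replaces 22 → [16, 25]
17 → replaces 25 → [16, 17]
17 → already a tail → [16, 17]
24 → extends → [16, 17, 24]
21 → replaces 24 → [16, 17, 21]
9 → replaces 16 → [9, 17, 21]
24 → extends → [9, 17, 21, 24]
17 → already a tail → [9, 17, 21, 24]
15 → replaces 17 → [9, 15, 21, 24]
13 → replaces 15 → [9, 13, 21, 24]
14 → replaces 21 → [9, 13, 14, 24]
29 → extends → [9, 13, 14, 24, 29]
Five tails, so the longest strictly increasing subsequence has length 5 (e.g. 16, 17, 21, 24, 29).

5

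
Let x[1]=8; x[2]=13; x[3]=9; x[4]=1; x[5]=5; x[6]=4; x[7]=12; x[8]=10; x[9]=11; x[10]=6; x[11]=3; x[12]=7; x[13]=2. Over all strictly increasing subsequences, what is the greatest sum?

38

Let S[i] be the best sum of a strictly increasing subsequence ending at i:
i:      1  2  3  4  5  6  7  8  9 10 11 12 13
x[i]:   8 13  9  1  5  4 12 10 11  6  3  7  2
S:      8 21 17  1  6  5 29 27 38 12  4 19  3
Maximum is 38 (e.g. 8 + 9 + 10 + 11).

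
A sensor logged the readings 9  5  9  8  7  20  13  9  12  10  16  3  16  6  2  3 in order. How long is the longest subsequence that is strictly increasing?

5

Let dp[i] be the length of the longest such subsequence ending at index i:
i:      1  2  3  4  5  6  7  8  9 10 11 12 13 14 15 16
a[i]:   9  5  9  8  7 20 13  9 12 10 16  3 16  6  2  3
dp:     1  1  2  2  2  3  3  3  4  4  5  1  5  2  1  2
Maximum dp value is 5.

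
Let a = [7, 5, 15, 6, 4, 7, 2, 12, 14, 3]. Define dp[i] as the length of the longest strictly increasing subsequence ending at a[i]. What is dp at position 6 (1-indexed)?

3

dp[i] = 1 + max{dp[j] : j<i, a[j]<a[i]} (or 1 if no such j):
i:      1  2  3  4  5  6  7  8  9 10
a[i]:   7  5 15  6  4  7  2 12 14  3
dp:     1  1  2  2  1  3  1  4  5  2
At index 6 the value is 3.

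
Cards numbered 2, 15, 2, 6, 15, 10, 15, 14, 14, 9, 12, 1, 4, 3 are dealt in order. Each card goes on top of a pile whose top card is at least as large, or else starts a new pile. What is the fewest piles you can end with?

4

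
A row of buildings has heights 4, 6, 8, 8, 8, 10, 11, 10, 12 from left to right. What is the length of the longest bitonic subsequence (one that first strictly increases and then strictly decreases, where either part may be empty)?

6

inc[i] = longest strictly increasing subsequence ending at i; dec[i] = longest strictly decreasing subsequence starting at i:
i:      1  2  3  4  5  6  7  8  9
a[i]:   4  6  8  8  8 10 11 10 12
inc:    1  2  3  3  3  4  5  4  6
dec:    1  1  1  1  1  1  2  1  1
Best peak at i=7 (value 11): inc=5, dec=2, length 5+2−1 = 6.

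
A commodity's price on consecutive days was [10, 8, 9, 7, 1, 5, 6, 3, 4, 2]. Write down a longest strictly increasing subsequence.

Patience tails give the LIS length; then backtrack through the dp parents:
10 → extends → [10]
8 → replaces 10 → [8]
9 → extends → [8, 9]
7 → replaces 8 → [7, 9]
1 → replaces 7 → [1, 9]
5 → replaces 9 → [1, 5]
6 → extends → [1, 5, 6]
3 → replaces 5 → [1, 3, 6]
4 → replaces 6 → [1, 3, 4]
2 → replaces 3 → [1, 2, 4]
Length 3; one witness is 1, 5, 6.

1, 5, 6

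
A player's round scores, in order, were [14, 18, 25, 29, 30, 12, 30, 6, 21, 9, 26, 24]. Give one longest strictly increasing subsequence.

Patience tails give the LIS length; then backtrack through the dp parents:
14 → extends → [14]
18 → extends → [14, 18]
25 → extends → [14, 18, 25]
29 → extends → [14, 18, 25, 29]
30 → extends → [14, 18, 25, 29, 30]
12 → replaces 14 → [12, 18, 25, 29, 30]
30 → already a tail → [12, 18, 25, 29, 30]
6 → replaces 12 → [6, 18, 25, 29, 30]
21 → replaces 25 → [6, 18, 21, 29, 30]
9 → replaces 18 → [6, 9, 21, 29, 30]
26 → replaces 29 → [6, 9, 21, 26, 30]
24 → replaces 26 → [6, 9, 21, 24, 30]
Length 5; one witness is 14, 18, 25, 29, 30.

14, 18, 25, 29, 30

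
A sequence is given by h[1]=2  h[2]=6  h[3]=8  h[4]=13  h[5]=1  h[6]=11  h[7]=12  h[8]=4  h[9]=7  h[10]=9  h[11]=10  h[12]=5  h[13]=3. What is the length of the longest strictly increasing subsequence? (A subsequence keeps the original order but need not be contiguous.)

Track the smallest tail for each achievable length (strict):
2 → extends → [2]
6 → extends → [2, 6]
8 → extends → [2, 6, 8]
13 → extends → [2, 6, 8, 13]
1 → replaces 2 → [1, 6, 8, 13]
11 → replaces 13 → [1, 6, 8, 11]
12 → extends → [1, 6, 8, 11, 12]
4 → replaces 6 → [1, 4, 8, 11, 12]
7 → replaces 8 → [1, 4, 7, 11, 12]
9 → replaces 11 → [1, 4, 7, 9, 12]
10 → replaces 12 → [1, 4, 7, 9, 10]
5 → replaces 7 → [1, 4, 5, 9, 10]
3 → replaces 4 → [1, 3, 5, 9, 10]
Five tails, so the longest strictly increasing subsequence has length 5 (e.g. 2, 6, 8, 11, 12).

5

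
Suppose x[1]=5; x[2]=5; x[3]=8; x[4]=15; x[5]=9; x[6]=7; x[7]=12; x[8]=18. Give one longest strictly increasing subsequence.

5, 8, 9, 12, 18

Patience tails give the LIS length; then backtrack through the dp parents:
5 → extends → [5]
5 → already a tail → [5]
8 → extends → [5, 8]
15 → extends → [5, 8, 15]
9 → replaces 15 → [5, 8, 9]
7 → replaces 8 → [5, 7, 9]
12 → extends → [5, 7, 9, 12]
18 → extends → [5, 7, 9, 12, 18]
Length 5; one witness is 5, 8, 9, 12, 18.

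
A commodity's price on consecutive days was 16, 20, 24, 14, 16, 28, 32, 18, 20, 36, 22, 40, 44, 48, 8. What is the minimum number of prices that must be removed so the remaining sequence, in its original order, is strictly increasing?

Fewest deletions = n − (longest strictly increasing subsequence).
i:      1  2  3  4  5  6  7  8  9 10 11 12 13 14 15
a[i]:  16 20 24 14 16 28 32 18 20 36 22 40 44 48  8
dp:     1  2  3  1  2  4  5  3  4  6  5  7  8  9  1
max dp = 9, so deletions = 15 − 9 = 6.

6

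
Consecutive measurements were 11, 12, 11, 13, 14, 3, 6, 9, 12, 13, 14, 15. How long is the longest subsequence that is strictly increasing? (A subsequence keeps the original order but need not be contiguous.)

Let dp[i] be the length of the longest such subsequence ending at index i:
i:      1  2  3  4  5  6  7  8  9 10 11 12
a[i]:  11 12 11 13 14  3  6  9 12 13 14 15
dp:     1  2  1  3  4  1  2  3  4  5  6  7
Maximum dp value is 7.

7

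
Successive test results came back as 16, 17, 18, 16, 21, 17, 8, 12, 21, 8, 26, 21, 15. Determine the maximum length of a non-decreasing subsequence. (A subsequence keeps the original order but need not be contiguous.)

6

Track the smallest tail for each achievable length (allowing ties):
16 → extends → [16]
17 → extends → [16, 17]
18 → extends → [16, 17, 18]
16 → replaces 17 → [16, 16, 18]
21 → extends → [16, 16, 18, 21]
17 → replaces 18 → [16, 16, 17, 21]
8 → replaces 16 → [8, 16, 17, 21]
12 → replaces 16 → [8, 12, 17, 21]
21 → extends → [8, 12, 17, 21, 21]
8 → replaces 12 → [8, 8, 17, 21, 21]
26 → extends → [8, 8, 17, 21, 21, 26]
21 → replaces 26 → [8, 8, 17, 21, 21, 21]
15 → replaces 17 → [8, 8, 15, 21, 21, 21]
Six tails, so the longest non-decreasing subsequence has length 6 (e.g. 16, 17, 18, 21, 21, 26).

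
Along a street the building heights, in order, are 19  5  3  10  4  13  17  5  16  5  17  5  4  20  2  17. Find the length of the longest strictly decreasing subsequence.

Negate each value so 'decreasing' becomes 'increasing', then run patience tails on the negated sequence:
-19 → extends → [-19]
-5 → extends → [-19, -5]
-3 → extends → [-19, -5, -3]
-10 → replaces -5 → [-19, -10, -3]
-4 → replaces -3 → [-19, -10, -4]
-13 → replaces -10 → [-19, -13, -4]
-17 → replaces -13 → [-19, -17, -4]
-5 → replaces -4 → [-19, -17, -5]
-16 → replaces -5 → [-19, -17, -16]
-5 → extends → [-19, -17, -16, -5]
-17 → already a tail → [-19, -17, -16, -5]
-5 → already a tail → [-19, -17, -16, -5]
-4 → extends → [-19, -17, -16, -5, -4]
-20 → replaces -19 → [-20, -17, -16, -5, -4]
-2 → extends → [-20, -17, -16, -5, -4, -2]
-17 → already a tail → [-20, -17, -16, -5, -4, -2]
Six tails, so the longest strictly decreasing subsequence of the original has length 6.

6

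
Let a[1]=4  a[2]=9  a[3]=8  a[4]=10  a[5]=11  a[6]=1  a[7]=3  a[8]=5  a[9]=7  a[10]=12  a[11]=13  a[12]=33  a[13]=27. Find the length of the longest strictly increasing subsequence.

Track the smallest tail for each achievable length (strict):
4 → extends → [4]
9 → extends → [4, 9]
8 → replaces 9 → [4, 8]
10 → extends → [4, 8, 10]
11 → extends → [4, 8, 10, 11]
1 → replaces 4 → [1, 8, 10, 11]
3 → replaces 8 → [1, 3, 10, 11]
5 → replaces 10 → [1, 3, 5, 11]
7 → replaces 11 → [1, 3, 5, 7]
12 → extends → [1, 3, 5, 7, 12]
13 → extends → [1, 3, 5, 7, 12, 13]
33 → extends → [1, 3, 5, 7, 12, 13, 33]
27 → replaces 33 → [1, 3, 5, 7, 12, 13, 27]
Seven tails, so the longest strictly increasing subsequence has length 7 (e.g. 4, 9, 10, 11, 12, 13, 33).

7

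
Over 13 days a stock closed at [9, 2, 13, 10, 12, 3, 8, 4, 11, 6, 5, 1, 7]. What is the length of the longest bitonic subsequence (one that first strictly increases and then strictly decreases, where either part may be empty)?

7

inc[i] = longest strictly increasing subsequence ending at i; dec[i] = longest strictly decreasing subsequence starting at i:
i:      1  2  3  4  5  6  7  8  9 10 11 12 13
a[i]:   9  2 13 10 12  3  8  4 11  6  5  1  7
inc:    1  1  2  2  3  2  3  3  4  4  4  1  5
dec:    5  2  6  5  5  2  4  2  4  3  2  1  1
Best peak at i=3 (value 13): inc=2, dec=6, length 2+6−1 = 7.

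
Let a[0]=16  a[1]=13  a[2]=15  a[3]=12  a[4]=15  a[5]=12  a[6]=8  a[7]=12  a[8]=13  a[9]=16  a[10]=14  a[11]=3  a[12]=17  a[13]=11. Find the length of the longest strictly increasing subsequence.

Let dp[i] be the length of the longest such subsequence ending at index i:
i:      0  1  2  3  4  5  6  7  8  9 10 11 12 13
a[i]:  16 13 15 12 15 12  8 12 13 16 14  3 17 11
dp:     1  1  2  1  2  1  1  2  3  4  4  1  5  2
Maximum dp value is 5.

5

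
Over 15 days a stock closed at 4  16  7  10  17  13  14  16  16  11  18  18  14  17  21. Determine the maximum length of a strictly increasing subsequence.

8

Track the smallest tail for each achievable length (strict):
4 → extends → [4]
16 → extends → [4, 16]
7 → replaces 16 → [4, 7]
10 → extends → [4, 7, 10]
17 → extends → [4, 7, 10, 17]
13 → replaces 17 → [4, 7, 10, 13]
14 → extends → [4, 7, 10, 13, 14]
16 → extends → [4, 7, 10, 13, 14, 16]
16 → already a tail → [4, 7, 10, 13, 14, 16]
11 → replaces 13 → [4, 7, 10, 11, 14, 16]
18 → extends → [4, 7, 10, 11, 14, 16, 18]
18 → already a tail → [4, 7, 10, 11, 14, 16, 18]
14 → already a tail → [4, 7, 10, 11, 14, 16, 18]
17 → replaces 18 → [4, 7, 10, 11, 14, 16, 17]
21 → extends → [4, 7, 10, 11, 14, 16, 17, 21]
Eight tails, so the longest strictly increasing subsequence has length 8 (e.g. 4, 7, 10, 13, 14, 16, 18, 21).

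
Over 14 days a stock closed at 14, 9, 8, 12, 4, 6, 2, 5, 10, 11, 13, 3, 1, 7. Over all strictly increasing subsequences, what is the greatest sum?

44

Let S[i] be the best sum of a strictly increasing subsequence ending at i:
i:      1  2  3  4  5  6  7  8  9 10 11 12 13 14
a[i]:  14  9  8 12  4  6  2  5 10 11 13  3  1  7
S:     14  9  8 21  4 10  2  9 20 31 44  5  1 17
Maximum is 44 (e.g. 4 + 6 + 10 + 11 + 13).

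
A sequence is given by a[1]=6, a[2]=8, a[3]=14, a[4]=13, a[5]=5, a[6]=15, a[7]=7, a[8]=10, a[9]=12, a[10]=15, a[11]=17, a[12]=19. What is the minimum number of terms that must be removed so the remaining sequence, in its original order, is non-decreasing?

5

Fewest deletions = n − (longest non-decreasing subsequence).
Patience tails:
6 → extends → [6]
8 → extends → [6, 8]
14 → extends → [6, 8, 14]
13 → replaces 14 → [6, 8, 13]
5 → replaces 6 → [5, 8, 13]
15 → extends → [5, 8, 13, 15]
7 → replaces 8 → [5, 7, 13, 15]
10 → replaces 13 → [5, 7, 10, 15]
12 → replaces 15 → [5, 7, 10, 12]
15 → extends → [5, 7, 10, 12, 15]
17 → extends → [5, 7, 10, 12, 15, 17]
19 → extends → [5, 7, 10, 12, 15, 17, 19]
Longest non-decreasing subsequence has length 7, so deletions = 12 − 7 = 5.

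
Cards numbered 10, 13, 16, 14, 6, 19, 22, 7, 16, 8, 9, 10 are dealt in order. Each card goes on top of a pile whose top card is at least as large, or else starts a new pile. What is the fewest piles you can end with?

5

The minimum number of non-increasing subsequences covering a sequence equals the length of its longest strictly increasing subsequence.
LIS length is 5 (e.g. 10, 13, 16, 19, 22), so 5 piles are needed.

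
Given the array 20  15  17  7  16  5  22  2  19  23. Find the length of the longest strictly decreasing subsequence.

Negate each value so 'decreasing' becomes 'increasing', then run patience tails on the negated sequence:
-20 → extends → [-20]
-15 → extends → [-20, -15]
-17 → replaces -15 → [-20, -17]
-7 → extends → [-20, -17, -7]
-16 → replaces -7 → [-20, -17, -16]
-5 → extends → [-20, -17, -16, -5]
-22 → replaces -20 → [-22, -17, -16, -5]
-2 → extends → [-22, -17, -16, -5, -2]
-19 → replaces -17 → [-22, -19, -16, -5, -2]
-23 → replaces -22 → [-23, -19, -16, -5, -2]
Five tails, so the longest strictly decreasing subsequence of the original has length 5.

5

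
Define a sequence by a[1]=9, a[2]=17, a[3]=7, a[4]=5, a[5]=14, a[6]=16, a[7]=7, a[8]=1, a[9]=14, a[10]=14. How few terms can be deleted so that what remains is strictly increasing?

Fewest deletions = n − (longest strictly increasing subsequence).
i:      1  2  3  4  5  6  7  8  9 10
a[i]:   9 17  7  5 14 16  7  1 14 14
dp:     1  2  1  1  2  3  2  1  3  3
max dp = 3, so deletions = 10 − 3 = 7.

7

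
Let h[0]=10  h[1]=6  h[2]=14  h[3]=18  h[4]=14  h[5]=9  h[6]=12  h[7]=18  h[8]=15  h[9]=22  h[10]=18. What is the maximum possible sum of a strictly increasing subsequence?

Let S[i] be the best sum of a strictly increasing subsequence ending at i:
i:      0  1  2  3  4  5  6  7  8  9 10
h[i]:  10  6 14 18 14  9 12 18 15 22 18
S:     10  6 24 42 24 15 27 45 42 67 60
Maximum is 67 (e.g. 6 + 9 + 12 + 18 + 22).

67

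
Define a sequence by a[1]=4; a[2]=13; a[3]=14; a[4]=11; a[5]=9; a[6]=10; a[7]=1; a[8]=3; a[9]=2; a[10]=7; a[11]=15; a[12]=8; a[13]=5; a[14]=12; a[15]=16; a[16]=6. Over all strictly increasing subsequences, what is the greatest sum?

Let S[i] be the best sum of a strictly increasing subsequence ending at i:
i:      1  2  3  4  5  6  7  8  9 10 11 12 13 14 15 16
a[i]:   4 13 14 11  9 10  1  3  2  7 15  8  5 12 16  6
S:      4 17 31 15 13 23  1  4  3 11 46 19  9 35 62 15
Maximum is 62 (e.g. 4 + 13 + 14 + 15 + 16).

62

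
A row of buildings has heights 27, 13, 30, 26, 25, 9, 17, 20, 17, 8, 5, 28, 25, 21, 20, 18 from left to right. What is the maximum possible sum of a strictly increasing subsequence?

Let S[i] be the best sum of a strictly increasing subsequence ending at i:
i:      1  2  3  4  5  6  7  8  9 10 11 12 13 14 15 16
a[i]:  27 13 30 26 25  9 17 20 17  8  5 28 25 21 20 18
S:     27 13 57 39 38  9 30 50 30  8  5 78 75 71 50 48
Maximum is 78 (e.g. 13 + 17 + 20 + 28).

78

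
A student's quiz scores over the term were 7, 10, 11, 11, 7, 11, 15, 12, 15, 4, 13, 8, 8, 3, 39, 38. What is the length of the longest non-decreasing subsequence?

Track the smallest tail for each achievable length (allowing ties):
7 → extends → [7]
10 → extends → [7, 10]
11 → extends → [7, 10, 11]
11 → extends → [7, 10, 11, 11]
7 → replaces 10 → [7, 7, 11, 11]
11 → extends → [7, 7, 11, 11, 11]
15 → extends → [7, 7, 11, 11, 11, 15]
12 → replaces 15 → [7, 7, 11, 11, 11, 12]
15 → extends → [7, 7, 11, 11, 11, 12, 15]
4 → replaces 7 → [4, 7, 11, 11, 11, 12, 15]
13 → replaces 15 → [4, 7, 11, 11, 11, 12, 13]
8 → replaces 11 → [4, 7, 8, 11, 11, 12, 13]
8 → replaces 11 → [4, 7, 8, 8, 11, 12, 13]
3 → replaces 4 → [3, 7, 8, 8, 11, 12, 13]
39 → extends → [3, 7, 8, 8, 11, 12, 13, 39]
38 → replaces 39 → [3, 7, 8, 8, 11, 12, 13, 38]
Eight tails, so the longest non-decreasing subsequence has length 8 (e.g. 7, 10, 11, 11, 11, 15, 15, 39).

8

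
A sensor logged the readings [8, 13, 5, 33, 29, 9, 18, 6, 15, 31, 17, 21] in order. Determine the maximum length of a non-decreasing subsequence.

Track the smallest tail for each achievable length (allowing ties):
8 → extends → [8]
13 → extends → [8, 13]
5 → replaces 8 → [5, 13]
33 → extends → [5, 13, 33]
29 → replaces 33 → [5, 13, 29]
9 → replaces 13 → [5, 9, 29]
18 → replaces 29 → [5, 9, 18]
6 → replaces 9 → [5, 6, 18]
15 → replaces 18 → [5, 6, 15]
31 → extends → [5, 6, 15, 31]
17 → replaces 31 → [5, 6, 15, 17]
21 → extends → [5, 6, 15, 17, 21]
Five tails, so the longest non-decreasing subsequence has length 5 (e.g. 8, 13, 15, 17, 21).

5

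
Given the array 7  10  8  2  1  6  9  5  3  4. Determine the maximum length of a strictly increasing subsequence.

3

Let dp[i] be the length of the longest such subsequence ending at index i:
i:      1  2  3  4  5  6  7  8  9 10
a[i]:   7 10  8  2  1  6  9  5  3  4
dp:     1  2  2  1  1  2  3  2  2  3
Maximum dp value is 3.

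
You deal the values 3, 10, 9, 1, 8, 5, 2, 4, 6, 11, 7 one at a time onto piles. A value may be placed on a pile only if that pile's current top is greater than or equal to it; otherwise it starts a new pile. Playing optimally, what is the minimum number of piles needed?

5

The minimum number of non-increasing subsequences covering a sequence equals the length of its longest strictly increasing subsequence.
LIS length is 5 (e.g. 1, 2, 4, 6, 11), so 5 piles are needed.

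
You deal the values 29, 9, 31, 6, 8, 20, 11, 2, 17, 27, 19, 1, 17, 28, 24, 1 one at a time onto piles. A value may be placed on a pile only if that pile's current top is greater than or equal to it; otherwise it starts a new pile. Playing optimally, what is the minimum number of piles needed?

6

The minimum number of non-increasing subsequences covering a sequence equals the length of its longest strictly increasing subsequence.
LIS length is 6 (e.g. 6, 8, 11, 17, 27, 28), so 6 piles are needed.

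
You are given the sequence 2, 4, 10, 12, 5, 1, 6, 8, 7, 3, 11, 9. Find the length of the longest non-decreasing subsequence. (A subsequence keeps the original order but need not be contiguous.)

6

Track the smallest tail for each achievable length (allowing ties):
2 → extends → [2]
4 → extends → [2, 4]
10 → extends → [2, 4, 10]
12 → extends → [2, 4, 10, 12]
5 → replaces 10 → [2, 4, 5, 12]
1 → replaces 2 → [1, 4, 5, 12]
6 → replaces 12 → [1, 4, 5, 6]
8 → extends → [1, 4, 5, 6, 8]
7 → replaces 8 → [1, 4, 5, 6, 7]
3 → replaces 4 → [1, 3, 5, 6, 7]
11 → extends → [1, 3, 5, 6, 7, 11]
9 → replaces 11 → [1, 3, 5, 6, 7, 9]
Six tails, so the longest non-decreasing subsequence has length 6 (e.g. 2, 4, 5, 6, 8, 11).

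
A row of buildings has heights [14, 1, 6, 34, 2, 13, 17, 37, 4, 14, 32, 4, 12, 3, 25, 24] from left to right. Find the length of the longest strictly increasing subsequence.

5

Let dp[i] be the length of the longest such subsequence ending at index i:
i:      1  2  3  4  5  6  7  8  9 10 11 12 13 14 15 16
a[i]:  14  1  6 34  2 13 17 37  4 14 32  4 12  3 25 24
dp:     1  1  2  3  2  3  4  5  3  4  5  3  4  3  5  5
Maximum dp value is 5.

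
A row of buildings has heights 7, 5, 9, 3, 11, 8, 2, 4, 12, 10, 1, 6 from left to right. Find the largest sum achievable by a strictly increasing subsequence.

Let S[i] be the best sum of a strictly increasing subsequence ending at i:
i:      1  2  3  4  5  6  7  8  9 10 11 12
a[i]:   7  5  9  3 11  8  2  4 12 10  1  6
S:      7  5 16  3 27 15  2  7 39 26  1 13
Maximum is 39 (e.g. 7 + 9 + 11 + 12).

39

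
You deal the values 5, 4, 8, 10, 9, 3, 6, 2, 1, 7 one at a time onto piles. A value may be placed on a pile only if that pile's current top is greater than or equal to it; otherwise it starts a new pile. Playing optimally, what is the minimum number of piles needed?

3

Place each on the leftmost legal pile:
5 → new pile 1 (tops now [5])
4 → pile 1 (tops now [4])
8 → new pile 2 (tops now [4, 8])
10 → new pile 3 (tops now [4, 8, 10])
9 → pile 3 (tops now [4, 8, 9])
3 → pile 1 (tops now [3, 8, 9])
6 → pile 2 (tops now [3, 6, 9])
2 → pile 1 (tops now [2, 6, 9])
1 → pile 1 (tops now [1, 6, 9])
7 → pile 3 (tops now [1, 6, 7])
Three piles.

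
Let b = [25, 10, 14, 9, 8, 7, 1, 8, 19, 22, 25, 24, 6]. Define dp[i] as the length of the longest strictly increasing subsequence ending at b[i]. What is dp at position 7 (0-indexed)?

2

dp[i] = 1 + max{dp[j] : j<i, b[j]<b[i]} (or 1 if no such j):
i:      0  1  2  3  4  5  6  7  8  9 10 11 12
b[i]:  25 10 14  9  8  7  1  8 19 22 25 24  6
dp:     1  1  2  1  1  1  1  2  3  4  5  5  2
At index 7 the value is 2.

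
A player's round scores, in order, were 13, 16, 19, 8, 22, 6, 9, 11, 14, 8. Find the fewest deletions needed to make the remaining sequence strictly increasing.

Fewest deletions = n − (longest strictly increasing subsequence).
i:      1  2  3  4  5  6  7  8  9 10
a[i]:  13 16 19  8 22  6  9 11 14  8
dp:     1  2  3  1  4  1  2  3  4  2
max dp = 4, so deletions = 10 − 4 = 6.

6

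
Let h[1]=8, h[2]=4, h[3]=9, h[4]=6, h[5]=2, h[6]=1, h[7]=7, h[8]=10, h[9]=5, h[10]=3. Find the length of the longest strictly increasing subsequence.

4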